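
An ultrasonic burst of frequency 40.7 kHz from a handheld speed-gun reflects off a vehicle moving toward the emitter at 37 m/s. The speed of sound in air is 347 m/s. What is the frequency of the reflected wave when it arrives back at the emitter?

At the vehicle (a moving observer), f₁ = f₀ · (v + u)/v = 40.7 × 384/347 ≈ 45.0 kHz.
On reflection it acts as a source moving toward the stationary detector: f₂ = f₁ · v/(v − u) = 45.0 × 347/310 ≈ 50.4 kHz.
Equivalently f₂ = f₀ · (v + u)/(v − u).

50.4 kHz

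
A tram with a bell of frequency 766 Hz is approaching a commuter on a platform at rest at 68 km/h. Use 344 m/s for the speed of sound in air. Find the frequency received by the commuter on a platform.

811 Hz

68 km/h = 18.89 m/s.
With the source moving toward a stationary observer, f' = f · v/(v − v_s).
f' = 766 × 344/(344 − 18.89) = 766 × 344/325.1 ≈ 811 Hz.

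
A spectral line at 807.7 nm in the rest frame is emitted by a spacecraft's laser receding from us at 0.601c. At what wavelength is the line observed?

Relativistic Doppler for wavelength: λ' = λ₀ · √((1 + β)/(1 − β)).
λ' = 807.7 × √(1.6010/0.3990) = 807.7 × 2.00313 ≈ 1617.9 nm.

1617.9 nm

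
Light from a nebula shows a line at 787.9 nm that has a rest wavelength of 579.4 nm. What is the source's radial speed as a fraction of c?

λ'/λ₀ = 1.3599 > 1 (redshift), so the source is receding.
λ'/λ₀ = √((1 + β)/(1 − β)) for a receding source ⇒ β = (r² − 1)/(r² + 1) with r = λ'/λ₀.
β = (1.8492 − 1)/(1.8492 + 1) ≈ 0.298.

0.298c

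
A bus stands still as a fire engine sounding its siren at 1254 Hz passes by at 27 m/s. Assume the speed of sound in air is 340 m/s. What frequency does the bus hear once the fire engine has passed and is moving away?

1162 Hz

Receding: f₂ = f · v/(v + v_s) = 1254 × 340/367 ≈ 1162 Hz.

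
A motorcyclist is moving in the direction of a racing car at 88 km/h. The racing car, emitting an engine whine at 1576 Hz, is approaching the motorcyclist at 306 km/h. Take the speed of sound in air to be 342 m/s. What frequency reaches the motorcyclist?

306 km/h = 85 m/s; 88 km/h = 24.44 m/s.
General Doppler shift: f' = f · (v + v_o)/(v − v_s).
f' = 1576 × (342 + 24.44)/(342 − 85) = 1576 × 366.44/257 ≈ 2247 Hz.

2247 Hz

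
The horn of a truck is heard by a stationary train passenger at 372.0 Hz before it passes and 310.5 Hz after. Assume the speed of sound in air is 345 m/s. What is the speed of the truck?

f₁/f₂ = (v + v_s)/(v − v_s), so v_s = v · (f₁ − f₂)/(f₁ + f₂).
v_s = 345 × (372.0 − 310.5)/(372.0 + 310.5) = 345 × 61.5/682.5 ≈ 31 m/s.

31 m/s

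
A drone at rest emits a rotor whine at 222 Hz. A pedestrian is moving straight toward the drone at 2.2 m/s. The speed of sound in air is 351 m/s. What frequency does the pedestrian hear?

Moving observer, stationary source: f' = f · (v + v_o)/v.
f' = 222 × (351 + 2.2)/351 = 222 × 353.2/351 ≈ 223 Hz.

223 Hz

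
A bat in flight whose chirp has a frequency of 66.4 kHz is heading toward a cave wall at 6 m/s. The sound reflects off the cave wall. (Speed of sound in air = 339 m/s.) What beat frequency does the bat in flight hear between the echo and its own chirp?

The cave wall receives the sound from a moving source: f₁ = f₀ · v/(v − v_e) = 66.4 × 339/333 ≈ 67.60 kHz.
On the return leg the bat in flight is a moving observer: f₂ = f₁ · (v + v_e)/v = 67.60 × 345/339 ≈ 68.79 kHz.
Equivalently f₂ = f₀ · (v + v_e)/(v − v_e).
Beat against the emitted tone (with f₀ = 66400 Hz): |f₂ − f₀| = 2v_e·f₀/(v − v_e) = 2 × 6 × 66400/333 ≈ 2393 Hz.

2393 Hz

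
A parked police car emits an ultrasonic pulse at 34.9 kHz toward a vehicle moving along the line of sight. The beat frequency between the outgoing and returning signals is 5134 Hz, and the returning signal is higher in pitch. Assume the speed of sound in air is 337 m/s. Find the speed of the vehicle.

Double Doppler shift off a moving reflector: f₂ = f₀ · (v + u)/(v − u) (u > 0 toward emitter).
Returning signal is higher, so f₂ = f₀ + Δf = 34900 + 5134 = 40034 Hz.
Rearranging, u = v · (f₂ − f₀)/(f₂ + f₀) = 337 × 5134/74934 ≈ 23.1 m/s.
So the vehicle is moving at 23.1 m/s toward the emitter.

23.1 m/s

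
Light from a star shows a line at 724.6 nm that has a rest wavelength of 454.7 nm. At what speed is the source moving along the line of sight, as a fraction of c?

0.435

λ'/λ₀ = 1.5936 > 1 (redshift), so the source is receding.
λ'/λ₀ = √((1 + β)/(1 − β)) for a receding source ⇒ β = (r² − 1)/(r² + 1) with r = λ'/λ₀.
β = (2.5395 − 1)/(2.5395 + 1) ≈ 0.435.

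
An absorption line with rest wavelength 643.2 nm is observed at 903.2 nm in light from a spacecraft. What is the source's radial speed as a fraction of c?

0.327

λ'/λ₀ = 1.4042 > 1 (redshift), so the source is receding.
λ'/λ₀ = √((1 + β)/(1 − β)) for a receding source ⇒ β = (r² − 1)/(r² + 1) with r = λ'/λ₀.
β = (1.9719 − 1)/(1.9719 + 1) ≈ 0.327.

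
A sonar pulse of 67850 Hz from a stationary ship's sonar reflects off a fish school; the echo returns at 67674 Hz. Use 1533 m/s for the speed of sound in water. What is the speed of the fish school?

Double Doppler shift off a moving reflector: f₂ = f₀ · (v + u)/(v − u) (u > 0 toward emitter).
Rearranging, u = v · (f₂ − f₀)/(f₂ + f₀) = 1533 × -176/135524 ≈ -1.99 m/s.
So the fish school is moving at 1.99 m/s away from the emitter.

1.99 m/s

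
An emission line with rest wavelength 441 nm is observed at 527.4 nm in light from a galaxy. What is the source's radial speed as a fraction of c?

0.177c

λ'/λ₀ = 1.1959 > 1 (redshift), so the source is receding.
λ'/λ₀ = √((1 + β)/(1 − β)) for a receding source ⇒ β = (r² − 1)/(r² + 1) with r = λ'/λ₀.
β = (1.4302 − 1)/(1.4302 + 1) ≈ 0.177.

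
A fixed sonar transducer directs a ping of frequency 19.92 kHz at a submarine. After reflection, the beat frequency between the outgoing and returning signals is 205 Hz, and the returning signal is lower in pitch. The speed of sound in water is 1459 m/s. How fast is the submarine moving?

7.5 m/s

Double Doppler shift off a moving reflector: f₂ = f₀ · (v + u)/(v − u) (u > 0 toward emitter).
Returning signal is lower, so f₂ = f₀ − Δf = 19920 − 205 = 19715 Hz.
Rearranging, u = v · (f₂ − f₀)/(f₂ + f₀) = 1459 × -205/39635 ≈ -7.5 m/s.
So the submarine is moving at 7.5 m/s away from the emitter.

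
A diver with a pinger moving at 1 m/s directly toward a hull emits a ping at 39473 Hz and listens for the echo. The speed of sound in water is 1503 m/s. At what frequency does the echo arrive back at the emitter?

The hull receives the sound from a moving source: f₁ = f₀ · v/(v − v_e) = 39473 × 1503/1502 ≈ 39499 Hz.
On the return leg the diver with a pinger is a moving observer: f₂ = f₁ · (v + v_e)/v = 39499 × 1504/1503 ≈ 39526 Hz.

39526 Hz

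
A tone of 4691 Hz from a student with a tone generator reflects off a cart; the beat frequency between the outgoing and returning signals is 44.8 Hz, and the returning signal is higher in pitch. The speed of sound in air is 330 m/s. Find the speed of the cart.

Double Doppler shift off a moving reflector: f₂ = f₀ · (v + u)/(v − u) (u > 0 toward emitter).
Returning signal is higher, so f₂ = f₀ + Δf = 4691 + 44.8 = 4735.8 Hz.
Rearranging, u = v · (f₂ − f₀)/(f₂ + f₀) = 330 × 44.8/9426.8 ≈ 1.57 m/s.
So the cart is moving at 1.57 m/s toward the emitter.

1.57 m/s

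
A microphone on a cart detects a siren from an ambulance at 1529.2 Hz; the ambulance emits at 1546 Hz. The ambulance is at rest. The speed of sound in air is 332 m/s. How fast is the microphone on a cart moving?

3.6 m/s

f' < f, so the microphone on a cart is receding.
f' = f · (v − v_o)/v ⇒ v_o = v · |f'/f − 1|.
v_o = 332 × |1529.2/1546 − 1| = 332 × 0.01087 ≈ 3.6 m/s.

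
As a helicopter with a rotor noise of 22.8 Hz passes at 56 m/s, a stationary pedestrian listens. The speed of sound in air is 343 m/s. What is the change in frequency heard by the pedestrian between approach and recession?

Approaching: f₁ = f · v/(v − v_s) = 22.8 × 343/287 ≈ 27.25 Hz.
Receding: f₂ = f · v/(v + v_s) = 22.8 × 343/399 ≈ 19.60 Hz.
Drop: f₁ − f₂ = 2f·v·v_s/(v² − v_s²) = 2 × 22.8 × 343 × 56/(343² − 56²) ≈ 7.65 Hz.

7.65 Hz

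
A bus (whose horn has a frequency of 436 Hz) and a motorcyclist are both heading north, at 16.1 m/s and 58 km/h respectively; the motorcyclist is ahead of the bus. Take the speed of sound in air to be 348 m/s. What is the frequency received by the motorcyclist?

436 Hz

58 km/h = 16.11 m/s.
The motorcyclist is ahead, so the bus is moving toward it while the motorcyclist is moving away from the bus.
Both move, so f' = f · (v − v_o)/(v − v_s).
f' = 436 × (348 − 16.11)/(348 − 16.1) = 436 × 331.89/331.9 ≈ 436 Hz.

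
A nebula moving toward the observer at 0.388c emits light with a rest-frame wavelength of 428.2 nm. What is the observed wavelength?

Relativistic Doppler for wavelength: λ' = λ₀ · √((1 − β)/(1 + β)).
λ' = 428.2 × √(0.6120/1.3880) = 428.2 × 0.66402 ≈ 284.3 nm.

284.3 nm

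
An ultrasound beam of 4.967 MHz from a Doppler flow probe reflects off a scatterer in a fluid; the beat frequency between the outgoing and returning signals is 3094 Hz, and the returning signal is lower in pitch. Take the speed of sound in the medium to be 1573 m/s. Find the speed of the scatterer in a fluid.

Double Doppler shift off a moving reflector: f₂ = f₀ · (v + u)/(v − u) (u > 0 toward emitter).
Returning signal is lower, so f₂ = f₀ − Δf = 4967000 − 3094 = 4963906 Hz.
Rearranging, u = v · (f₂ − f₀)/(f₂ + f₀) = 1573 × -3094/9930906 ≈ -0.49 m/s.
So the scatterer in a fluid is moving at 0.49 m/s away from the emitter.

0.49 m/s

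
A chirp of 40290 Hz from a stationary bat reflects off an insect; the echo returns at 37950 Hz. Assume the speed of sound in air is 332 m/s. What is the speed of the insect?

Double Doppler shift off a moving reflector: f₂ = f₀ · (v + u)/(v − u) (u > 0 toward emitter).
Rearranging, u = v · (f₂ − f₀)/(f₂ + f₀) = 332 × -2340/78240 ≈ -9.9 m/s.
So the insect is moving at 9.9 m/s away from the emitter.

9.9 m/s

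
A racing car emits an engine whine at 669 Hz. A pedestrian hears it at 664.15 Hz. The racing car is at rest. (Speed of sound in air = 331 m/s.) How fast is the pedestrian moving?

2.40 m/s

f' < f, so the pedestrian is receding.
f' = f · (v − v_o)/v ⇒ v_o = v · |f'/f − 1|.
v_o = 331 × |664.15/669 − 1| = 331 × 0.00725 ≈ 2.40 m/s.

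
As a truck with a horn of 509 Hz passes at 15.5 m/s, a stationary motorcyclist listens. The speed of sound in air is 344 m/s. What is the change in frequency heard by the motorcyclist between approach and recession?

46.0 Hz

Approaching: f₁ = f · v/(v − v_s) = 509 × 344/328.5 ≈ 533.0 Hz.
Receding: f₂ = f · v/(v + v_s) = 509 × 344/359.5 ≈ 487.1 Hz.
Drop: f₁ − f₂ = 2f·v·v_s/(v² − v_s²) = 2 × 509 × 344 × 15.5/(344² − 15.5²) ≈ 46.0 Hz.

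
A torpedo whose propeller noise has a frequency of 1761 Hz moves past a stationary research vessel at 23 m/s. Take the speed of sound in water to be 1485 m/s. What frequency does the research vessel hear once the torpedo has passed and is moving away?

1734 Hz

Receding: f₂ = f · v/(v + v_s) = 1761 × 1485/1508 ≈ 1734 Hz.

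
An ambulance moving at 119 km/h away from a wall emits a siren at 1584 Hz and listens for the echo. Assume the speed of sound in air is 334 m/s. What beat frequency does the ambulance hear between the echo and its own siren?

119 km/h = 33.06 m/s.
The wall receives the sound from a moving source: f₁ = f₀ · v/(v + v_e) = 1584 × 334/367.06 ≈ 1441 Hz.
On the return leg the ambulance is a moving observer: f₂ = f₁ · (v − v_e)/v = 1441 × 300.94/334 ≈ 1299 Hz.
Beat against the emitted tone: |f₂ − f₀| = 2v_e·f₀/(v + v_e) = 2 × 33.06 × 1584/367.06 ≈ 285 Hz.

285 Hz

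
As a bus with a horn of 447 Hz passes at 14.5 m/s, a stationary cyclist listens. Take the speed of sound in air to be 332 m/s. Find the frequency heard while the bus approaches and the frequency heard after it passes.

Approaching: f₁ = f · v/(v − v_s) = 447 × 332/317.5 ≈ 467 Hz.
Receding: f₂ = f · v/(v + v_s) = 447 × 332/346.5 ≈ 428 Hz.

467 Hz approaching; 428 Hz receding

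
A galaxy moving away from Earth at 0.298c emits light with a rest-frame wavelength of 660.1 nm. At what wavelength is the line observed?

897.6 nm

Relativistic Doppler for wavelength: λ' = λ₀ · √((1 + β)/(1 − β)).
λ' = 660.1 × √(1.2980/0.7020) = 660.1 × 1.35978 ≈ 897.6 nm.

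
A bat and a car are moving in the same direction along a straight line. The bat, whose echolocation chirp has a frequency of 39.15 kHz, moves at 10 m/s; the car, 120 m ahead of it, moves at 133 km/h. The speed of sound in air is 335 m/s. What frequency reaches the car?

35.9 kHz

133 km/h = 36.94 m/s.
The car is ahead, so the bat is moving toward it while the car is moving away from the bat.
General Doppler shift: f' = f · (v − v_o)/(v − v_s).
f' = 39.15 × (335 − 36.94)/(335 − 10) = 39.15 × 298.06/325 ≈ 35.9 kHz.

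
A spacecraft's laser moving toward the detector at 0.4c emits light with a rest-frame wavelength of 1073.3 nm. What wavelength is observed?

702.6 nm

Relativistic Doppler for wavelength: λ' = λ₀ · √((1 − β)/(1 + β)).
λ' = 1073.3 × √(0.6000/1.4000) = 1073.3 × 0.65465 ≈ 702.6 nm.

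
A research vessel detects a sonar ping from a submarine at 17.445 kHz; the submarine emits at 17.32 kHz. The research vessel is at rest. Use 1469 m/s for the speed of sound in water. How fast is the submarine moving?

10.5 m/s

f' > f, so the submarine is approaching.
f' = f · v/(v − v_s) ⇒ v_s = v · |1 − f/f'|.
v_s = 1469 × |1 − 17.32/17.445| = 1469 × 0.007165 ≈ 10.5 m/s.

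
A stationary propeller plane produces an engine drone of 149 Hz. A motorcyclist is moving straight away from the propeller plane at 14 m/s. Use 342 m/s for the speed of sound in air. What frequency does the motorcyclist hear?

143 Hz

Moving observer, stationary source: f' = f · (v − v_o)/v.
f' = 149 × (342 − 14)/342 = 149 × 328/342 ≈ 143 Hz.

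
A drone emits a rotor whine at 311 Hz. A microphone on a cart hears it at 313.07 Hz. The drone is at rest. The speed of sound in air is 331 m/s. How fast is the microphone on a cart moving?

f' > f, so the microphone on a cart is approaching.
f' = f · (v + v_o)/v ⇒ v_o = v · |f'/f − 1|.
v_o = 331 × |313.07/311 − 1| = 331 × 0.006656 ≈ 2.20 m/s.

2.20 m/s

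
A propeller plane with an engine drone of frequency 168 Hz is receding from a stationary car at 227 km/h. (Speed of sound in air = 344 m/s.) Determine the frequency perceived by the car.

142 Hz

227 km/h = 63.06 m/s.
Moving source, stationary observer: f' = f · v/(v + v_s) since the source is receding.
f' = 168 × 344/(344 + 63.06) = 168 × 344/407.1 ≈ 142 Hz.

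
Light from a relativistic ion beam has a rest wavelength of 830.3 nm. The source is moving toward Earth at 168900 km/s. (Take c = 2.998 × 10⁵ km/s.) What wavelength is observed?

β = v/c = 168900/299800 = 0.5634.
Relativistic Doppler for wavelength: λ' = λ₀ · √((1 − β)/(1 + β)).
λ' = 830.3 × √(0.4366/1.5634) = 830.3 × 0.52847 ≈ 438.8 nm.

438.8 nm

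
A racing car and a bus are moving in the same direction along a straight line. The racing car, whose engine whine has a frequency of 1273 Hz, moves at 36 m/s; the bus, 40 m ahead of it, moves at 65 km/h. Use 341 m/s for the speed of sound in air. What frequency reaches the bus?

65 km/h = 18.06 m/s.
The bus is ahead, so the racing car is moving toward it while the bus is moving away from the racing car.
With source approaching and observer receding, f' = f · (v − v_o)/(v − v_s).
f' = 1273 × (341 − 18.06)/(341 − 36) = 1273 × 322.94/305 ≈ 1348 Hz.

1348 Hz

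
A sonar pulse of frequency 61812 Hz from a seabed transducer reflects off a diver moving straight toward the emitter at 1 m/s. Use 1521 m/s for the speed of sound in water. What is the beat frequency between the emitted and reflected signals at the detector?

The diver first receives the wave as a moving observer: f₁ = f₀ · (v + u)/v = 61812 × (1521 + 1)/1521 ≈ 61852.6 Hz.
The reflection then acts as a moving source: f₂ = f₁ · v/(v − u) ≈ 61893.3 Hz.
Beat frequency: |f₂ − f₀| = 2u·f₀/(v − u) = 2 × 1 × 61812/1520 ≈ 81 Hz.

81 Hz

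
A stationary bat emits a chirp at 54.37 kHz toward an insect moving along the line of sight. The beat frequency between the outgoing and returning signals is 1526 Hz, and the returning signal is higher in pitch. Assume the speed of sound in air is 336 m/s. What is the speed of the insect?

4.6 m/s

Double Doppler shift off a moving reflector: f₂ = f₀ · (v + u)/(v − u) (u > 0 toward emitter).
Returning signal is higher, so f₂ = f₀ + Δf = 54370 + 1526 = 55896 Hz.
Rearranging, u = v · (f₂ − f₀)/(f₂ + f₀) = 336 × 1526/110266 ≈ 4.6 m/s.
So the insect is moving at 4.6 m/s toward the emitter.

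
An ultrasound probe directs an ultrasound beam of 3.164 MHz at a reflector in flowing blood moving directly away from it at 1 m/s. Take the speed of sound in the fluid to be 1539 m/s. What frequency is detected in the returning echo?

3.160 MHz

The reflector in flowing blood first receives the wave as a moving observer: f₁ = f₀ · (v − u)/v = 3.164 × (1539 − 1)/1539 ≈ 3.162 MHz.
On reflection it acts as a source moving away from the stationary detector: f₂ = f₁ · v/(v + u) = 3.162 × 1539/1540 ≈ 3.160 MHz.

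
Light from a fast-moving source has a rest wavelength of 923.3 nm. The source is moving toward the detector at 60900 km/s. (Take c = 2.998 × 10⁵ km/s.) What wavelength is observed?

β = v/c = 60900/299800 = 0.2031.
Relativistic Doppler for wavelength: λ' = λ₀ · √((1 − β)/(1 + β)).
λ' = 923.3 × √(0.7969/1.2031) = 923.3 × 0.81383 ≈ 751.4 nm.

751.4 nm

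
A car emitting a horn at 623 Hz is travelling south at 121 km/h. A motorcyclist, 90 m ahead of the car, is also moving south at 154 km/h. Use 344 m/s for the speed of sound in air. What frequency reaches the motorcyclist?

121 km/h = 33.61 m/s; 154 km/h = 42.78 m/s.
The motorcyclist is ahead, so the car is moving toward it while the motorcyclist is moving away from the car.
Both move, so f' = f · (v − v_o)/(v − v_s).
f' = 623 × (344 − 42.78)/(344 − 33.61) = 623 × 301.22/310.39 ≈ 605 Hz.

605 Hz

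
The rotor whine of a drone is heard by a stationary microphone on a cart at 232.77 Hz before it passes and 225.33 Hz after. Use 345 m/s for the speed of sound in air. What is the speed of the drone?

5.6 m/s

f₁/f₂ = (v + v_s)/(v − v_s), so v_s = v · (f₁ − f₂)/(f₁ + f₂).
v_s = 345 × (232.77 − 225.33)/(232.77 + 225.33) = 345 × 7.44/458.10 ≈ 5.6 m/s.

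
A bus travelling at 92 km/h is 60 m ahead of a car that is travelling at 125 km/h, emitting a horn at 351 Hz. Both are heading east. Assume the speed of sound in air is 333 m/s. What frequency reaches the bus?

362 Hz

125 km/h = 34.72 m/s; 92 km/h = 25.56 m/s.
The bus is ahead, so the car is moving toward it while the bus is moving away from the car.
With source approaching and observer receding, f' = f · (v − v_o)/(v − v_s).
f' = 351 × (333 − 25.56)/(333 − 34.72) = 351 × 307.44/298.28 ≈ 362 Hz.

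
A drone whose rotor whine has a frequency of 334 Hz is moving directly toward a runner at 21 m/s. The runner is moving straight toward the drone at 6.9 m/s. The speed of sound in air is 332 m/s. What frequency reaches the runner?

General Doppler shift: f' = f · (v + v_o)/(v − v_s).
f' = 334 × (332 + 6.9)/(332 − 21) = 334 × 338.9/311 ≈ 364 Hz.

364 Hz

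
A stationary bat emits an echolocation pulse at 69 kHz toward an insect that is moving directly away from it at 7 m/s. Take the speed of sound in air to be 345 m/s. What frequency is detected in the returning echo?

The insect first receives the wave as a moving observer: f₁ = f₀ · (v − u)/v = 69 × (345 − 7)/345 ≈ 67.6 kHz.
On reflection it acts as a source moving away from the stationary detector: f₂ = f₁ · v/(v + u) = 67.6 × 345/352 ≈ 66.3 kHz.

66.3 kHz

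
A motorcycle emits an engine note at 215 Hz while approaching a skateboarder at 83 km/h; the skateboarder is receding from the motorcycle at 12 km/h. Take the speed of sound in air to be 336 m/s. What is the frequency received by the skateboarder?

229 Hz

83 km/h = 23.06 m/s; 12 km/h = 3.333 m/s.
General Doppler shift: f' = f · (v − v_o)/(v − v_s).
f' = 215 × (336 − 3.333)/(336 − 23.06) = 215 × 332.67/312.94 ≈ 229 Hz.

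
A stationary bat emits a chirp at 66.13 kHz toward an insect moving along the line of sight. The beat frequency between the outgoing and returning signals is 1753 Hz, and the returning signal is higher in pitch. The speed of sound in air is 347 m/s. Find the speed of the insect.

Double Doppler shift off a moving reflector: f₂ = f₀ · (v + u)/(v − u) (u > 0 toward emitter).
Returning signal is higher, so f₂ = f₀ + Δf = 66130 + 1753 = 67883 Hz.
Rearranging, u = v · (f₂ − f₀)/(f₂ + f₀) = 347 × 1753/134013 ≈ 4.5 m/s.
So the insect is moving at 4.5 m/s toward the emitter.

4.5 m/s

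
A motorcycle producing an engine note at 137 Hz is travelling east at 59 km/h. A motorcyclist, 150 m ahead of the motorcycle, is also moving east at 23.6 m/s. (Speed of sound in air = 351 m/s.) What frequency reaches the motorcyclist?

134 Hz

59 km/h = 16.39 m/s.
The motorcyclist is ahead, so the motorcycle is moving toward it while the motorcyclist is moving away from the motorcycle.
With source approaching and observer receding, f' = f · (v − v_o)/(v − v_s).
f' = 137 × (351 − 23.6)/(351 − 16.39) = 137 × 327.4/334.61 ≈ 134 Hz.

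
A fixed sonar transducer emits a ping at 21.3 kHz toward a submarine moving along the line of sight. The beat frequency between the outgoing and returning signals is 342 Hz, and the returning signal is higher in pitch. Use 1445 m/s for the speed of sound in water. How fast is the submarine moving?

Double Doppler shift off a moving reflector: f₂ = f₀ · (v + u)/(v − u) (u > 0 toward emitter).
Returning signal is higher, so f₂ = f₀ + Δf = 21300 + 342 = 21642 Hz.
Rearranging, u = v · (f₂ − f₀)/(f₂ + f₀) = 1445 × 342/42942 ≈ 11.5 m/s.
So the submarine is moving at 11.5 m/s toward the emitter.

11.5 m/s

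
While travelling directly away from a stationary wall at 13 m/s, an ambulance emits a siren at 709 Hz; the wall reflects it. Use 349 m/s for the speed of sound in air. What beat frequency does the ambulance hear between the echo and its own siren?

50.9 Hz

The wall receives the sound from a moving source: f₁ = f₀ · v/(v + v_e) = 709 × 349/362 ≈ 683.5 Hz.
On the return leg the ambulance is a moving observer: f₂ = f₁ · (v − v_e)/v = 683.5 × 336/349 ≈ 658.1 Hz.
Equivalently f₂ = f₀ · (v − v_e)/(v + v_e).
Beat against the emitted tone: |f₂ − f₀| = 2v_e·f₀/(v + v_e) = 2 × 13 × 709/362 ≈ 50.9 Hz.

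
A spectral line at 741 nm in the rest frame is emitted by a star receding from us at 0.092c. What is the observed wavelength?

Relativistic Doppler for wavelength: λ' = λ₀ · √((1 + β)/(1 − β)).
λ' = 741 × √(1.0920/0.9080) = 741 × 1.09665 ≈ 812.6 nm.

812.6 nm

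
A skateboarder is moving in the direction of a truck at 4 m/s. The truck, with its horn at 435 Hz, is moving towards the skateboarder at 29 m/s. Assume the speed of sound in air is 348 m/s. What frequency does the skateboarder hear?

480 Hz

Both move, so f' = f · (v + v_o)/(v − v_s).
f' = 435 × (348 + 4)/(348 − 29) = 435 × 352/319 ≈ 480 Hz.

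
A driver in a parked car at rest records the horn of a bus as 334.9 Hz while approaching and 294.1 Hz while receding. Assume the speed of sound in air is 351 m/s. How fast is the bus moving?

f₁/f₂ = (v + v_s)/(v − v_s), so v_s = v · (f₁ − f₂)/(f₁ + f₂).
v_s = 351 × (334.9 − 294.1)/(334.9 + 294.1) = 351 × 40.8/629.0 ≈ 22.8 m/s.

22.8 m/s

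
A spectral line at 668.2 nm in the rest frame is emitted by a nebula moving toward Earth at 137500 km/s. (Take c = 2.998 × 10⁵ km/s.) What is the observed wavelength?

β = v/c = 137500/299800 = 0.4586.
Relativistic Doppler for wavelength: λ' = λ₀ · √((1 − β)/(1 + β)).
λ' = 668.2 × √(0.5414/1.4586) = 668.2 × 0.60921 ≈ 407.1 nm.

407.1 nm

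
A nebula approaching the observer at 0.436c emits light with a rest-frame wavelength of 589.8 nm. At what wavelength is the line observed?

369.6 nm

Relativistic Doppler for wavelength: λ' = λ₀ · √((1 − β)/(1 + β)).
λ' = 589.8 × √(0.5640/1.4360) = 589.8 × 0.62670 ≈ 369.6 nm.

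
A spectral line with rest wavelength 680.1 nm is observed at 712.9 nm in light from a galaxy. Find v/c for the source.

λ'/λ₀ = 1.0482 > 1 (redshift), so the source is receding.
λ'/λ₀ = √((1 + β)/(1 − β)) for a receding source ⇒ β = (r² − 1)/(r² + 1) with r = λ'/λ₀.
β = (1.0988 − 1)/(1.0988 + 1) ≈ 0.047.

0.047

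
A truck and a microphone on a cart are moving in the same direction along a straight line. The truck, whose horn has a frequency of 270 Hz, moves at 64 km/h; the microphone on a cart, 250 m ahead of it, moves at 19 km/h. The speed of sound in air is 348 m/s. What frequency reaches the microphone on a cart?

64 km/h = 17.78 m/s; 19 km/h = 5.278 m/s.
The microphone on a cart is ahead, so the truck is moving toward it while the microphone on a cart is moving away from the truck.
Both move, so f' = f · (v − v_o)/(v − v_s).
f' = 270 × (348 − 5.278)/(348 − 17.78) = 270 × 342.72/330.22 ≈ 280 Hz.

280 Hz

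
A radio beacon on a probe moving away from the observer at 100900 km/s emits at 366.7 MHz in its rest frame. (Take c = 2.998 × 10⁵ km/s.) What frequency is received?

β = v/c = 100900/299800 = 0.3366.
Relativistic Doppler for frequency: f' = f₀ · √((1 − β)/(1 + β)).
f' = 366.7 × √(0.6634/1.3366) = 366.7 × 0.70454 ≈ 258.4 MHz.

258.4 MHz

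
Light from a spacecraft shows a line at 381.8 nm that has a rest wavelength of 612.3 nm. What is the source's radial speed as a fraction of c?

0.440c

λ'/λ₀ = 0.6236 < 1 (blueshift), so the source is approaching.
λ'/λ₀ = √((1 − β)/(1 + β)) for an approaching source ⇒ β = (1 − r²)/(1 + r²) with r = λ'/λ₀.
β = (1 − 0.3888)/(1 + 0.3888) ≈ 0.440.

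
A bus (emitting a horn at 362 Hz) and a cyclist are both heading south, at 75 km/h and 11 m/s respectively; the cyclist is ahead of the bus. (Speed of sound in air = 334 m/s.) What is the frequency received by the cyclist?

75 km/h = 20.83 m/s.
The cyclist is ahead, so the bus is moving toward it while the cyclist is moving away from the bus.
General Doppler shift: f' = f · (v − v_o)/(v − v_s).
f' = 362 × (334 − 11)/(334 − 20.83) = 362 × 323/313.17 ≈ 373 Hz.

373 Hz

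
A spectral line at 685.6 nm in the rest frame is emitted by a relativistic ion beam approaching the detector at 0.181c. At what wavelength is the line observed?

Relativistic Doppler for wavelength: λ' = λ₀ · √((1 − β)/(1 + β)).
λ' = 685.6 × √(0.8190/1.1810) = 685.6 × 0.83275 ≈ 570.9 nm.

570.9 nm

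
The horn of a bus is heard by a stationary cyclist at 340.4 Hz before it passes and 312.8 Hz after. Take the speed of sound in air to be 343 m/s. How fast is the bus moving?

f₁/f₂ = (v + v_s)/(v − v_s), so v_s = v · (f₁ − f₂)/(f₁ + f₂).
v_s = 343 × (340.4 − 312.8)/(340.4 + 312.8) = 343 × 27.6/653.2 ≈ 14.5 m/s.

14.5 m/s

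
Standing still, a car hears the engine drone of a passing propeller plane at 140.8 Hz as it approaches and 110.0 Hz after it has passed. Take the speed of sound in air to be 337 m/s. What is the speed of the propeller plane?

f₁/f₂ = (v + v_s)/(v − v_s), so v_s = v · (f₁ − f₂)/(f₁ + f₂).
v_s = 337 × (140.8 − 110.0)/(140.8 + 110.0) = 337 × 30.8/250.8 ≈ 41 m/s.

41 m/s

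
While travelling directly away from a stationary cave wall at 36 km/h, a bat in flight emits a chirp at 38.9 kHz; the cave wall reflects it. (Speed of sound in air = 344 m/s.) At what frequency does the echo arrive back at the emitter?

36.7 kHz

36 km/h = 10 m/s.
The cave wall receives the sound from a moving source: f₁ = f₀ · v/(v + v_e) = 38.9 × 344/354 ≈ 37.8 kHz.
On the return leg the bat in flight is a moving observer: f₂ = f₁ · (v − v_e)/v = 37.8 × 334/344 ≈ 36.7 kHz.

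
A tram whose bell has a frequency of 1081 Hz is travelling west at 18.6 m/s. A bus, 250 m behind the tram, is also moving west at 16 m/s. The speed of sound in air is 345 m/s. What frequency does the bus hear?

The bus is behind, so the tram is moving away from it while the bus is moving toward the tram.
With source receding and observer approaching, f' = f · (v + v_o)/(v + v_s).
f' = 1081 × (345 + 16)/(345 + 18.6) = 1081 × 361/363.6 ≈ 1073 Hz.

1073 Hz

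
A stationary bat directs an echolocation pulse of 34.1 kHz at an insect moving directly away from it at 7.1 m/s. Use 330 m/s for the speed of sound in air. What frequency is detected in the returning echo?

The insect first receives the wave as a moving observer: f₁ = f₀ · (v − u)/v = 34.1 × (330 − 7.1)/330 ≈ 33.4 kHz.
On reflection it acts as a source moving away from the stationary detector: f₂ = f₁ · v/(v + u) = 33.4 × 330/337.1 ≈ 32.7 kHz.
Equivalently f₂ = f₀ · (v − u)/(v + u).

32.7 kHz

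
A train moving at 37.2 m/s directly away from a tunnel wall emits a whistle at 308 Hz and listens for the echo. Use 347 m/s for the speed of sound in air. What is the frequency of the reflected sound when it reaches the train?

248 Hz

The tunnel wall receives the sound from a moving source: f₁ = f₀ · v/(v + v_e) = 308 × 347/384.2 ≈ 278 Hz.
On the return leg the train is a moving observer: f₂ = f₁ · (v − v_e)/v = 278 × 309.8/347 ≈ 248 Hz.
Equivalently f₂ = f₀ · (v − v_e)/(v + v_e).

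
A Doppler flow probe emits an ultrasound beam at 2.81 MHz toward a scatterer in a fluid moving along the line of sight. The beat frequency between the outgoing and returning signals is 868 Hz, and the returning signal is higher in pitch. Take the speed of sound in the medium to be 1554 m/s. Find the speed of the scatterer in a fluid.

Double Doppler shift off a moving reflector: f₂ = f₀ · (v + u)/(v − u) (u > 0 toward emitter).
Returning signal is higher, so f₂ = f₀ + Δf = 2810000 + 868 = 2810868 Hz.
Rearranging, u = v · (f₂ − f₀)/(f₂ + f₀) = 1554 × 868/5620868 ≈ 0.24 m/s.
So the scatterer in a fluid is moving at 0.24 m/s toward the emitter.

0.24 m/s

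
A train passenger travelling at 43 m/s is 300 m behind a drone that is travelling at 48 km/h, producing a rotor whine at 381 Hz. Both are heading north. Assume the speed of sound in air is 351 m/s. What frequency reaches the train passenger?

48 km/h = 13.33 m/s.
The train passenger is behind, so the drone is moving away from it while the train passenger is moving toward the drone.
General Doppler shift: f' = f · (v + v_o)/(v + v_s).
f' = 381 × (351 + 43)/(351 + 13.33) = 381 × 394/364.33 ≈ 412 Hz.

412 Hz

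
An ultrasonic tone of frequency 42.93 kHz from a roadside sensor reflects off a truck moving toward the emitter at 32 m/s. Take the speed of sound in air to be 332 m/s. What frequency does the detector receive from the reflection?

52.1 kHz

At the truck (a moving observer), f₁ = f₀ · (v + u)/v = 42.93 × 364/332 ≈ 47.1 kHz.
On reflection it acts as a source moving toward the stationary detector: f₂ = f₁ · v/(v − u) = 47.1 × 332/300 ≈ 52.1 kHz.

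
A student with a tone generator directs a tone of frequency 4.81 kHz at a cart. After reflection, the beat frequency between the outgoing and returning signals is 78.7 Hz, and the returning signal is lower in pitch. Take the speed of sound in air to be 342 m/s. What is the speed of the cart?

Double Doppler shift off a moving reflector: f₂ = f₀ · (v + u)/(v − u) (u > 0 toward emitter).
Returning signal is lower, so f₂ = f₀ − Δf = 4810 − 78.7 = 4731.3 Hz.
Rearranging, u = v · (f₂ − f₀)/(f₂ + f₀) = 342 × -78.7/9541.3 ≈ -2.82 m/s.
So the cart is moving at 2.82 m/s away from the emitter.

2.82 m/s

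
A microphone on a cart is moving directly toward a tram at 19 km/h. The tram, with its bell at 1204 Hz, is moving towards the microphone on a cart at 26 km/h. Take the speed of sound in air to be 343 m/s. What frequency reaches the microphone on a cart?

1249 Hz

26 km/h = 7.222 m/s; 19 km/h = 5.278 m/s.
Both move, so f' = f · (v + v_o)/(v − v_s).
f' = 1204 × (343 + 5.278)/(343 − 7.222) = 1204 × 348.28/335.78 ≈ 1249 Hz.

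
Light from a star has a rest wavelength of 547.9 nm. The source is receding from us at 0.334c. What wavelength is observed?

Relativistic Doppler for wavelength: λ' = λ₀ · √((1 + β)/(1 − β)).
λ' = 547.9 × √(1.3340/0.6660) = 547.9 × 1.41527 ≈ 775.4 nm.

775.4 nm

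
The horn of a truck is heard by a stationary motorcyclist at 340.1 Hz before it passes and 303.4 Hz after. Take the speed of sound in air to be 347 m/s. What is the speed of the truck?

19.8 m/s

f₁/f₂ = (v + v_s)/(v − v_s), so v_s = v · (f₁ − f₂)/(f₁ + f₂).
v_s = 347 × (340.1 − 303.4)/(340.1 + 303.4) = 347 × 36.7/643.5 ≈ 19.8 m/s.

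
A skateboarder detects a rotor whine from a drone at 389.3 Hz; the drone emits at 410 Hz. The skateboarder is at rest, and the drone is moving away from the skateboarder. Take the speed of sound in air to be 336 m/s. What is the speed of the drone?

f' = f · v/(v + v_s) ⇒ v_s = v · |1 − f/f'|.
v_s = 336 × |1 − 410/389.3| = 336 × 0.05317 ≈ 17.9 m/s.

17.9 m/s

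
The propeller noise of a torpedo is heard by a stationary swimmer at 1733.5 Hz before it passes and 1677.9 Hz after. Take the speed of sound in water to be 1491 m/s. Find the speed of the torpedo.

f₁/f₂ = (v + v_s)/(v − v_s), so v_s = v · (f₁ − f₂)/(f₁ + f₂).
v_s = 1491 × (1733.5 − 1677.9)/(1733.5 + 1677.9) = 1491 × 55.6/3411.4 ≈ 24.3 m/s.

24.3 m/s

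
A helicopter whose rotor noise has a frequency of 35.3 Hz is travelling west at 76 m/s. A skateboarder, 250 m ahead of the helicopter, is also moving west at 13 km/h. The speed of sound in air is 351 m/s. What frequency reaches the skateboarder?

13 km/h = 3.611 m/s.
The skateboarder is ahead, so the helicopter is moving toward it while the skateboarder is moving away from the helicopter.
Both move, so f' = f · (v − v_o)/(v − v_s).
f' = 35.3 × (351 − 3.611)/(351 − 76) = 35.3 × 347.39/275 ≈ 44.6 Hz.

44.6 Hz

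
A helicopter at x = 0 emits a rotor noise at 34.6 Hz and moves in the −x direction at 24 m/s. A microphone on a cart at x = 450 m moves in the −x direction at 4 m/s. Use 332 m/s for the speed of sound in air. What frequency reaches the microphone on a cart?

The observer lies on the +x side, so the source is heading away from the observer and the observer is heading toward the source.
With source receding and observer approaching, f' = f · (v + v_o)/(v + v_s).
f' = 34.6 × (332 + 4)/(332 + 24) = 34.6 × 336/356 ≈ 32.7 Hz.

32.7 Hz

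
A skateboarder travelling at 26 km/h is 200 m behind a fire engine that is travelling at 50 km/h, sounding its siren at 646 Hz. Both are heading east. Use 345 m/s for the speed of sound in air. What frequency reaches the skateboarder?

634 Hz

50 km/h = 13.89 m/s; 26 km/h = 7.222 m/s.
The skateboarder is behind, so the fire engine is moving away from it while the skateboarder is moving toward the fire engine.
General Doppler shift: f' = f · (v + v_o)/(v + v_s).
f' = 646 × (345 + 7.222)/(345 + 13.89) = 646 × 352.22/358.89 ≈ 634 Hz.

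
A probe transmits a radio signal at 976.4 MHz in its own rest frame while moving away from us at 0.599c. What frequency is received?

489.0 MHz

Relativistic Doppler for frequency: f' = f₀ · √((1 − β)/(1 + β)).
f' = 976.4 × √(0.4010/1.5990) = 976.4 × 0.50078 ≈ 489.0 MHz.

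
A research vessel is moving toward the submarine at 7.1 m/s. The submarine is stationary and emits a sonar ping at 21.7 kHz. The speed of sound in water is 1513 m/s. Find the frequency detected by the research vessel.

21.8 kHz

Moving observer, stationary source: f' = f · (v + v_o)/v.
f' = 21.7 × (1513 + 7.1)/1513 = 21.7 × 1520.1/1513 ≈ 21.8 kHz.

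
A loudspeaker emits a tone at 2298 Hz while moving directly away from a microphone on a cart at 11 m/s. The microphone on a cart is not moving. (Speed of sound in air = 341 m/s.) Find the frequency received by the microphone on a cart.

2226 Hz

With the source moving away from a stationary observer, f' = f · v/(v + v_s).
f' = 2298 × 341/(341 + 11) = 2298 × 341/352 ≈ 2226 Hz.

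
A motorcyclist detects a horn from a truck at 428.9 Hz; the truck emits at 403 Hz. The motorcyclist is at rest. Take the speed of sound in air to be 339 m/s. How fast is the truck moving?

20.5 m/s

f' > f, so the truck is approaching.
f' = f · v/(v − v_s) ⇒ v_s = v · |1 − f/f'|.
v_s = 339 × |1 − 403/428.9| = 339 × 0.06039 ≈ 20.5 m/s.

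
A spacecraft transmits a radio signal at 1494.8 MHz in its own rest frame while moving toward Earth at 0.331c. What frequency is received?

Relativistic Doppler for frequency: f' = f₀ · √((1 + β)/(1 − β)).
f' = 1494.8 × √(1.3310/0.6690) = 1494.8 × 1.41051 ≈ 2108.4 MHz.

2108.4 MHz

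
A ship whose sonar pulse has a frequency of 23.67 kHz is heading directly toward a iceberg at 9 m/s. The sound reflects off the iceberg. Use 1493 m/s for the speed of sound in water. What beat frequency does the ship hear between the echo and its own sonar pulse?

287 Hz

The iceberg receives the sound from a moving source: f₁ = f₀ · v/(v − v_e) = 23.67 × 1493/1484 ≈ 23.814 kHz.
On the return leg the ship is a moving observer: f₂ = f₁ · (v + v_e)/v = 23.814 × 1502/1493 ≈ 23.957 kHz.
Beat against the emitted tone (with f₀ = 23670 Hz): |f₂ − f₀| = 2v_e·f₀/(v − v_e) = 2 × 9 × 23670/1484 ≈ 287 Hz.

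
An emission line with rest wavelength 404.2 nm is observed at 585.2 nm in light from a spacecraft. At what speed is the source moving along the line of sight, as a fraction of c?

0.354

λ'/λ₀ = 1.4478 > 1 (redshift), so the source is receding.
λ'/λ₀ = √((1 + β)/(1 − β)) for a receding source ⇒ β = (r² − 1)/(r² + 1) with r = λ'/λ₀.
β = (2.0961 − 1)/(2.0961 + 1) ≈ 0.354.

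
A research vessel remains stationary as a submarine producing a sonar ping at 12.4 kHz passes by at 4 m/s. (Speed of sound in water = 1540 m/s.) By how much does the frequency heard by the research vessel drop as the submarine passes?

Approaching: f₁ = f · v/(v − v_s) = 12.4 × 1540/1536 ≈ 12.4323 kHz.
Receding: f₂ = f · v/(v + v_s) = 12.4 × 1540/1544 ≈ 12.3679 kHz.
Drop: f₁ − f₂ = 2f·v·v_s/(v² − v_s²) = 2 × 12.4 × 1540 × 4/(1540² − 4²) ≈ 0.0644 kHz.

0.0644 kHz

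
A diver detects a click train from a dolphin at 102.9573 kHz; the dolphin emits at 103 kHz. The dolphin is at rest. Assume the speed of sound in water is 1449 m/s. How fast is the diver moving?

f' < f, so the diver is receding.
f' = f · (v − v_o)/v ⇒ v_o = v · |f'/f − 1|.
v_o = 1449 × |102.9573/103 − 1| = 1449 × 0.0004146 ≈ 0.60 m/s.

0.60 m/s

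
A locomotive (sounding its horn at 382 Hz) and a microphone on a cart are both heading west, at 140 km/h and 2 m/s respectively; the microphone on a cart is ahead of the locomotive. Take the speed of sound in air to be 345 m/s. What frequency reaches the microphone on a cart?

428 Hz

140 km/h = 38.89 m/s.
The microphone on a cart is ahead, so the locomotive is moving toward it while the microphone on a cart is moving away from the locomotive.
General Doppler shift: f' = f · (v − v_o)/(v − v_s).
f' = 382 × (345 − 2)/(345 − 38.89) = 382 × 343/306.11 ≈ 428 Hz.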